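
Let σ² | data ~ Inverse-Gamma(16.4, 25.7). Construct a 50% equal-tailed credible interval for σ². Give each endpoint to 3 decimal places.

Inverse-Gamma(16.4, 25.7) quantiles: F⁻¹(0.25) and F⁻¹(0.75).
Equivalently, 1/σ² ~ Gamma(16.4, rate = 25.7); invert its 0.75 and 0.25 quantiles.
Posterior mean ≈ 1.669, SD ≈ 0.440; a Normal approximation gives roughly [1.372, 1.965].
Exact: lower = 1.358; upper = 1.901.

[1.358, 1.901]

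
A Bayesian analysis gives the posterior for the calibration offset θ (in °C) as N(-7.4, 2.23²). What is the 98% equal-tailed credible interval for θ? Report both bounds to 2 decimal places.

[-12.59, -2.21]

The posterior is symmetric, so the 98% equal-tailed interval is θ = -7.4 ± z·2.23 with z = 2.326.
Half-width: 2.326 × 2.23 = 5.19.
-7.4 − 5.19 = -12.59; -7.4 + 5.19 = -2.21.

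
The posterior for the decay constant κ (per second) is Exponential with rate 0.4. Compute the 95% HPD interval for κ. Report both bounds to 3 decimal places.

The exponential density is strictly decreasing on [0, ∞), so the HPD interval is anchored at 0: [0, q] with P(κ ≤ q) = 0.95.
q = −ln(1 − 0.95) / 0.4 = 2.9957 / 0.4 = 7.489.

[0.000, 7.489]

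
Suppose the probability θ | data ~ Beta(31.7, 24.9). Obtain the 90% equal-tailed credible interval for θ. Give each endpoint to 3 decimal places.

Posterior: Beta(31.7, 24.9).
Equal-tailed 90% interval: the 0.05 and 0.95 quantiles of Beta(31.7, 24.9).
Posterior mean ≈ 0.560, SD ≈ 0.065; a Normal approximation gives roughly [0.452, 0.668].
Exact: F⁻¹(0.05) = 0.451; F⁻¹(0.95) = 0.667.

[0.451, 0.667]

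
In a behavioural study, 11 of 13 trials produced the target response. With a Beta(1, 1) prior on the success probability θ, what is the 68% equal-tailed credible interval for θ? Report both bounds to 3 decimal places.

[0.700, 0.900]

Posterior: Beta(1+11, 1+2) = Beta(12, 3).
Equal-tailed 68% interval: the 0.16 and 0.84 quantiles of Beta(12, 3).
Posterior mean ≈ 0.800, SD ≈ 0.100; a Normal approximation gives roughly [0.701, 0.899].
Exact: F⁻¹(0.16) = 0.700; F⁻¹(0.84) = 0.900.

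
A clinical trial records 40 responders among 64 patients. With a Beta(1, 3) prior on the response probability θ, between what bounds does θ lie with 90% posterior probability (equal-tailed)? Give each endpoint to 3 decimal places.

[0.504, 0.698]

Posterior: Beta(1+40, 3+24) = Beta(41, 27).
Equal-tailed 90% interval: the 0.05 and 0.95 quantiles of Beta(41, 27).
Posterior mean ≈ 0.603, SD ≈ 0.059; a Normal approximation gives roughly [0.506, 0.700].
Exact: F⁻¹(0.05) = 0.504; F⁻¹(0.95) = 0.698.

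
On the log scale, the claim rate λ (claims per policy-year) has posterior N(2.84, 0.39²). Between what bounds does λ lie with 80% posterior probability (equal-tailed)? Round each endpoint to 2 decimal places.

On the log scale the 80% interval is 2.84 ± 1.282 × 0.39 = [2.3402, 3.3398].
Exponentiate: [e^2.3402, e^3.3398] = [10.38, 28.21].

[10.38, 28.21]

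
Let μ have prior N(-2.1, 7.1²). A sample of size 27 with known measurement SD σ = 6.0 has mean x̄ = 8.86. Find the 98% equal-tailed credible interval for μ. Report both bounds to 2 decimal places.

[5.93, 11.23]

Posterior precision = 1/7.1² + 27/6.0² = 0.0198 + 0.7500 = 0.7698, so posterior SD = 1.1397.
Posterior mean = (-2.1/7.1² + 27·8.86/6.0²) / 0.7698 = 8.5776.
Interval: 8.5776 ± 2.326 × 1.1397 → [5.93, 11.23].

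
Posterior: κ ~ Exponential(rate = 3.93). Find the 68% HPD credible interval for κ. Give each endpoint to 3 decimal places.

The exponential density is strictly decreasing on [0, ∞), so the HPD interval is anchored at 0: [0, q] with P(κ ≤ q) = 0.68.
q = −ln(1 − 0.68) / 3.93 = 1.1394 / 3.93 = 0.290.

[0.000, 0.290]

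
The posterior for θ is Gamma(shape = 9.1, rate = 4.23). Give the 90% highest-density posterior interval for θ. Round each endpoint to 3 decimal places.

The posterior is unimodal and skewed, so the HPD interval has equal density at both endpoints and is the shortest 90% interval.
Solving f(1.003) = f(3.260) with F(3.260) − F(1.003) = 0.90 gives [1.003, 3.260].
For comparison, the equal-tailed interval is [1.127, 3.443]; the HPD is narrower and shifted toward the mode.

[1.003, 3.260]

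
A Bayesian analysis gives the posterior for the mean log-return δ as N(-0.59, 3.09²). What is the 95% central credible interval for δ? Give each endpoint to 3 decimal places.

[-6.646, 5.466]

The posterior is symmetric, so the 95% equal-tailed interval is δ = -0.59 ± z·3.09 with z = 1.960.
Half-width: 1.960 × 3.09 = 6.056.
-0.59 − 6.056 = -6.646; -0.59 + 6.056 = 5.466.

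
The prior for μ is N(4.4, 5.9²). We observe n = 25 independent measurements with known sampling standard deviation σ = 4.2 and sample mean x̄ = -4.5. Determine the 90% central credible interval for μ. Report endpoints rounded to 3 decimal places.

Posterior precision = 1/5.9² + 25/4.2² = 0.0287 + 1.4172 = 1.4460, so posterior SD = 0.8316.
Posterior mean = (4.4/5.9² + 25·-4.5/4.2²) / 1.4460 = -4.3232.
Interval: -4.3232 ± 1.645 × 0.8316 → [-5.691, -2.955].

[-5.691, -2.955]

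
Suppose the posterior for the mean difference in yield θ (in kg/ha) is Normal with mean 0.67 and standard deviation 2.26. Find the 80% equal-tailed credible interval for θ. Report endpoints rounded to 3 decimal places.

The posterior is symmetric, so the 80% equal-tailed interval is θ = 0.67 ± z·2.26 with z = 1.282.
Half-width: 1.282 × 2.26 = 2.896.
0.67 − 2.896 = -2.226; 0.67 + 2.896 = 3.566.

[-2.226, 3.566]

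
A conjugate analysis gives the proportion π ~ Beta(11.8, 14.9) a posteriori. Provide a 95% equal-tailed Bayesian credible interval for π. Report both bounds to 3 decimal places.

[0.263, 0.629]

Posterior: Beta(11.8, 14.9).
Equal-tailed 95% interval: the 0.025 and 0.975 quantiles of Beta(11.8, 14.9).
Posterior mean ≈ 0.442, SD ≈ 0.094; a Normal approximation gives roughly [0.257, 0.627].
Exact: F⁻¹(0.025) = 0.263; F⁻¹(0.975) = 0.629.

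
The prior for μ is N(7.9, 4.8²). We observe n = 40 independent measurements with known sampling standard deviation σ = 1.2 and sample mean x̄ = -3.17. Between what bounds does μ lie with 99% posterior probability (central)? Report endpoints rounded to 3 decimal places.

[-3.641, -2.664]

Posterior precision = 1/4.8² + 40/1.2² = 0.0434 + 27.7778 = 27.8212, so posterior SD = 0.1896.
Posterior mean = (7.9/4.8² + 40·-3.17/1.2²) / 27.8212 = -3.1527.
Interval: -3.1527 ± 2.576 × 0.1896 → [-3.641, -2.664].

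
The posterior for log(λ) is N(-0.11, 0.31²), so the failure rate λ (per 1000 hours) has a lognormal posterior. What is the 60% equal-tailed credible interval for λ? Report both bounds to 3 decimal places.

On the log scale the 60% interval is -0.11 ± 0.842 × 0.31 = [-0.3709, 0.1509].
Exponentiate: [e^-0.3709, e^0.1509] = [0.690, 1.163].

[0.690, 1.163]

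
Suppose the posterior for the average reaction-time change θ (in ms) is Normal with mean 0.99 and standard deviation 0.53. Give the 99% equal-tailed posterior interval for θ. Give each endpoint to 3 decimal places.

[-0.375, 2.355]

The posterior is symmetric, so the 99% equal-tailed interval is θ = 0.99 ± z·0.53 with z = 2.576.
Half-width: 2.576 × 0.53 = 1.365.
0.99 − 1.365 = -0.375; 0.99 + 1.365 = 2.355.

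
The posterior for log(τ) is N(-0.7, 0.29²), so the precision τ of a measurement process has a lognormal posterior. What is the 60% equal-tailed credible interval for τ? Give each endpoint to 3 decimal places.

[0.389, 0.634]

On the log scale the 60% interval is -0.7 ± 0.842 × 0.29 = [-0.9441, -0.4559].
Exponentiate: [e^-0.9441, e^-0.4559] = [0.389, 0.634].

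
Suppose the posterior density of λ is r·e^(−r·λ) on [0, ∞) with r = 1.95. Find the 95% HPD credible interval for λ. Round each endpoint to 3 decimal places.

The exponential density is strictly decreasing on [0, ∞), so the HPD interval is anchored at 0: [0, q] with P(λ ≤ q) = 0.95.
q = −ln(1 − 0.95) / 1.95 = 2.9957 / 1.95 = 1.536.

[0.000, 1.536]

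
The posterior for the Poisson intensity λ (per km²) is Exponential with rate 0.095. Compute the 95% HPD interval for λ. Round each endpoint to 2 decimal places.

The exponential density is strictly decreasing on [0, ∞), so the HPD interval is anchored at 0: [0, q] with P(λ ≤ q) = 0.95.
q = −ln(1 − 0.95) / 0.095 = 2.9957 / 0.095 = 31.53.

[0.00, 31.53]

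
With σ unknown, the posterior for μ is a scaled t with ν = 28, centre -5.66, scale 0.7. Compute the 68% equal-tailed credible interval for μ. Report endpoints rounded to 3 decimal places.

The t_28 distribution is symmetric; the 68% interval is -5.66 ± t·0.7 with t_{0.84,28} = 1.012.
Half-width: 1.012 × 0.7 = 0.709.
-5.66 − 0.709 = -6.369; -5.66 + 0.709 = -4.951.

[-6.369, -4.951]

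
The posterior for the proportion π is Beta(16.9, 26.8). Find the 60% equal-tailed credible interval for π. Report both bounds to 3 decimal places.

[0.324, 0.448]

Posterior: Beta(16.9, 26.8).
Equal-tailed 60% interval: the 0.2 and 0.8 quantiles of Beta(16.9, 26.8).
Posterior mean ≈ 0.387, SD ≈ 0.073; a Normal approximation gives roughly [0.325, 0.448].
Exact: F⁻¹(0.2) = 0.324; F⁻¹(0.8) = 0.448.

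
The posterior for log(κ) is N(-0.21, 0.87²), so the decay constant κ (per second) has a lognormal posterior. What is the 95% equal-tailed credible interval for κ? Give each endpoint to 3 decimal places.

On the log scale the 95% interval is -0.21 ± 1.960 × 0.87 = [-1.9152, 1.4952].
Exponentiate: [e^-1.9152, e^1.4952] = [0.147, 4.460].

[0.147, 4.460]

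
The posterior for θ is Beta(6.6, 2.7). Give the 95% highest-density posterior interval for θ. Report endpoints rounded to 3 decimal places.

The posterior is unimodal and skewed, so the HPD interval has equal density at both endpoints and is the shortest 95% interval.
Solving f(0.437) = f(0.958) with F(0.958) − F(0.437) = 0.95 gives [0.437, 0.958].
For comparison, the equal-tailed interval is [0.400, 0.936]; the HPD is narrower and shifted toward the mode.

[0.437, 0.958]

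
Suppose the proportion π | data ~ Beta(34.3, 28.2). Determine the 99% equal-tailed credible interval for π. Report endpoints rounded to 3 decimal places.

Posterior: Beta(34.3, 28.2).
Equal-tailed 99% interval: the 0.005 and 0.995 quantiles of Beta(34.3, 28.2).
Posterior mean ≈ 0.549, SD ≈ 0.062; a Normal approximation gives roughly [0.388, 0.710].
Exact: F⁻¹(0.005) = 0.387; F⁻¹(0.995) = 0.704.

[0.387, 0.704]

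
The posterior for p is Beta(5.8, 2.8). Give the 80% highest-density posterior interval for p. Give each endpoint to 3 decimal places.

The posterior is unimodal and skewed, so the HPD interval has equal density at both endpoints and is the shortest 80% interval.
Solving f(0.504) = f(0.892) with F(0.892) − F(0.504) = 0.80 gives [0.504, 0.892].
For comparison, the equal-tailed interval is [0.466, 0.863]; the HPD is narrower and shifted toward the mode.

[0.504, 0.892]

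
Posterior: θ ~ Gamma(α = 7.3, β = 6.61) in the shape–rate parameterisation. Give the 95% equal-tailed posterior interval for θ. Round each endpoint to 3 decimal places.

[0.454, 2.038]

Posterior: Gamma(shape 7.3, rate 6.61).
Equal-tailed 95% interval: Gamma(7.3, 6.61) quantiles at 0.025 and 0.975.
Posterior mean ≈ 1.104, SD ≈ 0.409; a Normal approximation gives roughly [0.303, 1.906].
Exact: lower = 0.454; upper = 2.038.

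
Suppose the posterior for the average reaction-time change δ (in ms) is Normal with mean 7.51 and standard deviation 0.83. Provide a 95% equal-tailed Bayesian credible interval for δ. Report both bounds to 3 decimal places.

The posterior is symmetric, so the 95% equal-tailed interval is δ = 7.51 ± z·0.83 with z = 1.960.
Half-width: 1.960 × 0.83 = 1.627.
7.51 − 1.627 = 5.883; 7.51 + 1.627 = 9.137.

[5.883, 9.137]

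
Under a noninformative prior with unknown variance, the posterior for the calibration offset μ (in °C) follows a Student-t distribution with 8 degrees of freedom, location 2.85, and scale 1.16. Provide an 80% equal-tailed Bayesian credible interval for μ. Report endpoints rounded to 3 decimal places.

The t_8 distribution is symmetric; the 80% interval is 2.85 ± t·1.16 with t_{0.9,8} = 1.397.
Half-width: 1.397 × 1.16 = 1.620.
2.85 − 1.620 = 1.230; 2.85 + 1.620 = 4.470.

[1.230, 4.470]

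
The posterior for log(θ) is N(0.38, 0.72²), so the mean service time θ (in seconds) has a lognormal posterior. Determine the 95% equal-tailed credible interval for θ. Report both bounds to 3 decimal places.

[0.357, 5.996]

On the log scale the 95% interval is 0.38 ± 1.960 × 0.72 = [-1.0312, 1.7912].
Exponentiate: [e^-1.0312, e^1.7912] = [0.357, 5.996].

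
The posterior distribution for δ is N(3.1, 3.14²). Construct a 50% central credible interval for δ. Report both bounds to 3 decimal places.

[0.982, 5.218]

The posterior is symmetric, so the 50% equal-tailed interval is δ = 3.1 ± z·3.14 with z = 0.674.
Half-width: 0.674 × 3.14 = 2.118.
3.1 − 2.118 = 0.982; 3.1 + 2.118 = 5.218.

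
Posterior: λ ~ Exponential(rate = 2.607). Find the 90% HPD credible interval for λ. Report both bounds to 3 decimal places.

The exponential density is strictly decreasing on [0, ∞), so the HPD interval is anchored at 0: [0, q] with P(λ ≤ q) = 0.90.
q = −ln(1 − 0.90) / 2.607 = 2.3026 / 2.607 = 0.883.

[0.000, 0.883]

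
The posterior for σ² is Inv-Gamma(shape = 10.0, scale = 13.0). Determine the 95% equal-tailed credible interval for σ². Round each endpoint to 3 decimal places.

Inverse-Gamma(10.0, 13.0) quantiles: F⁻¹(0.025) and F⁻¹(0.975).
Equivalently, 1/σ² ~ Gamma(10.0, rate = 13.0); invert its 0.975 and 0.025 quantiles.
Posterior mean ≈ 1.444, SD ≈ 0.511; a Normal approximation gives roughly [0.444, 2.445].
Exact: lower = 0.761; upper = 2.711.

[0.761, 2.711]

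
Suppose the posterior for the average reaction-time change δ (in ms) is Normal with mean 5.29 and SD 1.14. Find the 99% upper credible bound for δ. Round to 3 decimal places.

7.942

Need U with P(δ ≤ U) = 0.99: U = 5.29 + z_{0.01}·1.14.
z = 2.326; U = 5.29 + 2.326 × 1.14 = 7.942.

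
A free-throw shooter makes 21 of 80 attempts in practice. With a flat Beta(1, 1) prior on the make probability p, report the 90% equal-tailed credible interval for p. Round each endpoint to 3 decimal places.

Posterior: Beta(1+21, 1+59) = Beta(22, 60).
Equal-tailed 90% interval: the 0.05 and 0.95 quantiles of Beta(22, 60).
Posterior mean ≈ 0.268, SD ≈ 0.049; a Normal approximation gives roughly [0.188, 0.348].
Exact: F⁻¹(0.05) = 0.192; F⁻¹(0.95) = 0.351.

[0.192, 0.351]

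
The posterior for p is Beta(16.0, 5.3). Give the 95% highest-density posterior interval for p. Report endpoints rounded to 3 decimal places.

[0.571, 0.918]

The posterior is unimodal and skewed, so the HPD interval has equal density at both endpoints and is the shortest 95% interval.
Solving f(0.571) = f(0.918) with F(0.918) − F(0.571) = 0.95 gives [0.571, 0.918].
For comparison, the equal-tailed interval is [0.552, 0.906]; the HPD is narrower and shifted toward the mode.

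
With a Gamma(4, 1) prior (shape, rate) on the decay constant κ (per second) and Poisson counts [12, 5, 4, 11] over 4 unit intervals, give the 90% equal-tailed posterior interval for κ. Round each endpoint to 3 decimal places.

Posterior: Gamma(4+32, 1+4) = Gamma(36, 5) (shape, rate).
Equal-tailed 90% interval: Gamma(36, 5) quantiles at 0.05 and 0.95.
Posterior mean ≈ 7.200, SD ≈ 1.200; a Normal approximation gives roughly [5.226, 9.174].
Exact: lower = 5.346; upper = 9.281.

[5.346, 9.281]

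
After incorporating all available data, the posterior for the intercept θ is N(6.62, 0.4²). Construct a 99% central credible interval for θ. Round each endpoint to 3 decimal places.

The posterior is symmetric, so the 99% equal-tailed interval is θ = 6.62 ± z·0.4 with z = 2.576.
Half-width: 2.576 × 0.4 = 1.030.
6.62 − 1.030 = 5.590; 6.62 + 1.030 = 7.650.

[5.590, 7.650]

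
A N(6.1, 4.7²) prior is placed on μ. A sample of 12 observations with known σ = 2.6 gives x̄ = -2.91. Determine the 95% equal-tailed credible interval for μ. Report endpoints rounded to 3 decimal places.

[-4.139, -1.233]

Posterior precision = 1/4.7² + 12/2.6² = 0.0453 + 1.7751 = 1.8204, so posterior SD = 0.7412.
Posterior mean = (6.1/4.7² + 12·-2.91/2.6²) / 1.8204 = -2.6859.
Interval: -2.6859 ± 1.960 × 0.7412 → [-4.139, -1.233].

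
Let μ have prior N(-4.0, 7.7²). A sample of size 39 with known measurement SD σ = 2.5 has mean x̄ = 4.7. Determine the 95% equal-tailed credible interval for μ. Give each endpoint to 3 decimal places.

Posterior precision = 1/7.7² + 39/2.5² = 0.0169 + 6.2400 = 6.2569, so posterior SD = 0.3998.
Posterior mean = (-4.0/7.7² + 39·4.7/2.5²) / 6.2569 = 4.6765.
Interval: 4.6765 ± 1.960 × 0.3998 → [3.893, 5.460].

[3.893, 5.460]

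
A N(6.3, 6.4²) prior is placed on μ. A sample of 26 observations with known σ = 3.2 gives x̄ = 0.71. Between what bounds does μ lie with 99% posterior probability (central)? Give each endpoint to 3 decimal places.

[-0.846, 2.372]

Posterior precision = 1/6.4² + 26/3.2² = 0.0244 + 2.5391 = 2.5635, so posterior SD = 0.6246.
Posterior mean = (6.3/6.4² + 26·0.71/3.2²) / 2.5635 = 0.7632.
Interval: 0.7632 ± 2.576 × 0.6246 → [-0.846, 2.372].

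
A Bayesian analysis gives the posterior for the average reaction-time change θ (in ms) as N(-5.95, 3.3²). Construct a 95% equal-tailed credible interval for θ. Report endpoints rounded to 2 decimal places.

The posterior is symmetric, so the 95% equal-tailed interval is θ = -5.95 ± z·3.3 with z = 1.960.
Half-width: 1.960 × 3.3 = 6.47.
-5.95 − 6.47 = -12.42; -5.95 + 6.47 = 0.52.

[-12.42, 0.52]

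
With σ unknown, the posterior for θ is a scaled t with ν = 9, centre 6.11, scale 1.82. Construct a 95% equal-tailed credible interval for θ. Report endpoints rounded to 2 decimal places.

The t_9 distribution is symmetric; the 95% interval is 6.11 ± t·1.82 with t_{0.975,9} = 2.262.
Half-width: 2.262 × 1.82 = 4.12.
6.11 − 4.12 = 1.99; 6.11 + 4.12 = 10.23.

[1.99, 10.23]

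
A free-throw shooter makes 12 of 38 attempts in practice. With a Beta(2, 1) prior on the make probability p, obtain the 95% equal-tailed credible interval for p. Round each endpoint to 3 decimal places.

Posterior: Beta(2+12, 1+26) = Beta(14, 27).
Equal-tailed 95% interval: the 0.025 and 0.975 quantiles of Beta(14, 27).
Posterior mean ≈ 0.341, SD ≈ 0.073; a Normal approximation gives roughly [0.198, 0.485].
Exact: F⁻¹(0.025) = 0.206; F⁻¹(0.975) = 0.491.

[0.206, 0.491]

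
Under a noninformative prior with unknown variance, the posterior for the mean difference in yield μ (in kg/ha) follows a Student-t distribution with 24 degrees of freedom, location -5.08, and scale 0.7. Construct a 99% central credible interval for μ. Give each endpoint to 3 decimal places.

[-7.038, -3.122]

The t_24 distribution is symmetric; the 99% interval is -5.08 ± t·0.7 with t_{0.995,24} = 2.797.
Half-width: 2.797 × 0.7 = 1.958.
-5.08 − 1.958 = -7.038; -5.08 + 1.958 = -3.122.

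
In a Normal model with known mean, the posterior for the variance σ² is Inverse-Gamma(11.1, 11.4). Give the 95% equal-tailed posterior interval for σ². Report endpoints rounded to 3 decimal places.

[0.616, 2.050]

Inverse-Gamma(11.1, 11.4) quantiles: F⁻¹(0.025) and F⁻¹(0.975).
Equivalently, 1/σ² ~ Gamma(11.1, rate = 11.4); invert its 0.975 and 0.025 quantiles.
Posterior mean ≈ 1.129, SD ≈ 0.374; a Normal approximation gives roughly [0.395, 1.862].
Exact: lower = 0.616; upper = 2.050.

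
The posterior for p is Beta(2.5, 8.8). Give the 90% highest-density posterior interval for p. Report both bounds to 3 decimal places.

The posterior is unimodal and skewed, so the HPD interval has equal density at both endpoints and is the shortest 90% interval.
Solving f(0.034) = f(0.399) with F(0.399) − F(0.034) = 0.90 gives [0.034, 0.399].
For comparison, the equal-tailed interval is [0.058, 0.442]; the HPD is narrower and shifted toward the mode.

[0.034, 0.399]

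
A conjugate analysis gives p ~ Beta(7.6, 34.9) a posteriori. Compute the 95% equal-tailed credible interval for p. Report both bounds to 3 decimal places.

[0.080, 0.306]

Posterior: Beta(7.6, 34.9).
Equal-tailed 95% interval: the 0.025 and 0.975 quantiles of Beta(7.6, 34.9).
Posterior mean ≈ 0.179, SD ≈ 0.058; a Normal approximation gives roughly [0.065, 0.293].
Exact: F⁻¹(0.025) = 0.080; F⁻¹(0.975) = 0.306.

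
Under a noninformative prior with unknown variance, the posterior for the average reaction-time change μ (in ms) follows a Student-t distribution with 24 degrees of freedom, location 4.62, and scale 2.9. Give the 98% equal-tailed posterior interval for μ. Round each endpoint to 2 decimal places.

[-2.61, 11.85]

The t_24 distribution is symmetric; the 98% interval is 4.62 ± t·2.9 with t_{0.99,24} = 2.492.
Half-width: 2.492 × 2.9 = 7.23.
4.62 − 7.23 = -2.61; 4.62 + 7.23 = 11.85.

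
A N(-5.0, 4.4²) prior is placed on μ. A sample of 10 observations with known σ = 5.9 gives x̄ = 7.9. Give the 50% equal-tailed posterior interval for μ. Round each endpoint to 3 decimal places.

[4.775, 7.093]

Posterior precision = 1/4.4² + 10/5.9² = 0.0517 + 0.2873 = 0.3389, so posterior SD = 1.7177.
Posterior mean = (-5.0/4.4² + 10·7.9/5.9²) / 0.3389 = 5.9340.
Interval: 5.9340 ± 0.674 × 1.7177 → [4.775, 7.093].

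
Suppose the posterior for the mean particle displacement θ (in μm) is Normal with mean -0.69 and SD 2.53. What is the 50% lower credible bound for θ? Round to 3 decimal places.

Need L with P(θ ≥ L) = 0.50: L = -0.69 − z_{0.5}·2.53.
z = 0.000; L = -0.69 − 0.000 × 2.53 = -0.690.

-0.690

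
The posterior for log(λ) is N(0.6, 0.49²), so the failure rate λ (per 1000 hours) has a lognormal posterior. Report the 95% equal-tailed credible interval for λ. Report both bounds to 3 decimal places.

On the log scale the 95% interval is 0.6 ± 1.960 × 0.49 = [-0.3604, 1.5604].
Exponentiate: [e^-0.3604, e^1.5604] = [0.697, 4.761].

[0.697, 4.761]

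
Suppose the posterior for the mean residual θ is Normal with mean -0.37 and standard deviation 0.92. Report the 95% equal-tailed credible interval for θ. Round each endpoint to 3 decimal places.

[-2.173, 1.433]

The posterior is symmetric, so the 95% equal-tailed interval is θ = -0.37 ± z·0.92 with z = 1.960.
Half-width: 1.960 × 0.92 = 1.803.
-0.37 − 1.803 = -2.173; -0.37 + 1.803 = 1.433.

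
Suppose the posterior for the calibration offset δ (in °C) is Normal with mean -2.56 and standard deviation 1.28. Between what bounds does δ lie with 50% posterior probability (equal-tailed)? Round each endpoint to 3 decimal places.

[-3.423, -1.697]

The posterior is symmetric, so the 50% equal-tailed interval is δ = -2.56 ± z·1.28 with z = 0.674.
Half-width: 0.674 × 1.28 = 0.863.
-2.56 − 0.863 = -3.423; -2.56 + 0.863 = -1.697.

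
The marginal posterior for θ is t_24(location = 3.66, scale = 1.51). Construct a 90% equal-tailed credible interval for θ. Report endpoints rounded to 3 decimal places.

The t_24 distribution is symmetric; the 90% interval is 3.66 ± t·1.51 with t_{0.95,24} = 1.711.
Half-width: 1.711 × 1.51 = 2.583.
3.66 − 2.583 = 1.077; 3.66 + 2.583 = 6.243.

[1.077, 6.243]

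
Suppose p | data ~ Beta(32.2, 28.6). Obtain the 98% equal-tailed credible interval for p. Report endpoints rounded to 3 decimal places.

Posterior: Beta(32.2, 28.6).
Equal-tailed 98% interval: the 0.01 and 0.99 quantiles of Beta(32.2, 28.6).
Posterior mean ≈ 0.530, SD ≈ 0.063; a Normal approximation gives roughly [0.382, 0.677].
Exact: F⁻¹(0.01) = 0.382; F⁻¹(0.99) = 0.674.

[0.382, 0.674]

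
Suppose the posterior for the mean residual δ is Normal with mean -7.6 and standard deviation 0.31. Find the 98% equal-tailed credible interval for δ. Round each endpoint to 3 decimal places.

The posterior is symmetric, so the 98% equal-tailed interval is δ = -7.6 ± z·0.31 with z = 2.326.
Half-width: 2.326 × 0.31 = 0.721.
-7.6 − 0.721 = -8.321; -7.6 + 0.721 = -6.879.

[-8.321, -6.879]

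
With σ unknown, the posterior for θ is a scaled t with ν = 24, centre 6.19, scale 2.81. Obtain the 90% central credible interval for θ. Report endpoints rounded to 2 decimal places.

The t_24 distribution is symmetric; the 90% interval is 6.19 ± t·2.81 with t_{0.95,24} = 1.711.
Half-width: 1.711 × 2.81 = 4.81.
6.19 − 4.81 = 1.38; 6.19 + 4.81 = 11.00.

[1.38, 11.00]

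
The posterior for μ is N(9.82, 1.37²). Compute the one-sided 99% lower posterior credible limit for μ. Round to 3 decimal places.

6.633

Need L with P(μ ≥ L) = 0.99: L = 9.82 − z_{0.01}·1.37.
z = 2.326; L = 9.82 − 2.326 × 1.37 = 6.633.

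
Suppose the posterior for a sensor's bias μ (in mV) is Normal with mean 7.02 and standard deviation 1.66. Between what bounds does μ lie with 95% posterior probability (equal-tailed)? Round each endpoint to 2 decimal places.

The posterior is symmetric, so the 95% equal-tailed interval is μ = 7.02 ± z·1.66 with z = 1.960.
Half-width: 1.960 × 1.66 = 3.25.
7.02 − 3.25 = 3.77; 7.02 + 3.25 = 10.27.

[3.77, 10.27]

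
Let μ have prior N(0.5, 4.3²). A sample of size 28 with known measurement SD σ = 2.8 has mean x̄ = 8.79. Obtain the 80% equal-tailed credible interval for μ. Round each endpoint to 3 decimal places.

[7.993, 9.339]

Posterior precision = 1/4.3² + 28/2.8² = 0.0541 + 3.5714 = 3.6255, so posterior SD = 0.5252.
Posterior mean = (0.5/4.3² + 28·8.79/2.8²) / 3.6255 = 8.6663.
Interval: 8.6663 ± 1.282 × 0.5252 → [7.993, 9.339].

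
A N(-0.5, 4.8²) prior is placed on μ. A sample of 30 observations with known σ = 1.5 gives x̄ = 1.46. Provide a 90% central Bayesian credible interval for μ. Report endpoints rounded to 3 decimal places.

Posterior precision = 1/4.8² + 30/1.5² = 0.0434 + 13.3333 = 13.3767, so posterior SD = 0.2734.
Posterior mean = (-0.5/4.8² + 30·1.46/1.5²) / 13.3767 = 1.4536.
Interval: 1.4536 ± 1.645 × 0.2734 → [1.004, 1.903].

[1.004, 1.903]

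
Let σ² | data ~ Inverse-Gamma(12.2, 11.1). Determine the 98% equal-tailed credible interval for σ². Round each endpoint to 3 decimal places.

Inverse-Gamma(12.2, 11.1) quantiles: F⁻¹(0.01) and F⁻¹(0.99).
Equivalently, 1/σ² ~ Gamma(12.2, rate = 11.1); invert its 0.99 and 0.01 quantiles.
Posterior mean ≈ 0.991, SD ≈ 0.310; a Normal approximation gives roughly [0.269, 1.713].
Exact: lower = 0.510; upper = 1.996.

[0.510, 1.996]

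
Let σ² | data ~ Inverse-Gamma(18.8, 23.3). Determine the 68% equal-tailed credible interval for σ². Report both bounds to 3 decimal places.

Inverse-Gamma(18.8, 23.3) quantiles: F⁻¹(0.16) and F⁻¹(0.84).
Equivalently, 1/σ² ~ Gamma(18.8, rate = 23.3); invert its 0.84 and 0.16 quantiles.
Posterior mean ≈ 1.309, SD ≈ 0.319; a Normal approximation gives roughly [0.991, 1.627].
Exact: lower = 1.010; upper = 1.604.

[1.010, 1.604]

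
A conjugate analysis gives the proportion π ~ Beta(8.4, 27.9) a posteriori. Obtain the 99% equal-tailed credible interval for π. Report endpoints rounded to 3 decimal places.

Posterior: Beta(8.4, 27.9).
Equal-tailed 99% interval: the 0.005 and 0.995 quantiles of Beta(8.4, 27.9).
Posterior mean ≈ 0.231, SD ≈ 0.069; a Normal approximation gives roughly [0.054, 0.409].
Exact: F⁻¹(0.005) = 0.085; F⁻¹(0.995) = 0.432.

[0.085, 0.432]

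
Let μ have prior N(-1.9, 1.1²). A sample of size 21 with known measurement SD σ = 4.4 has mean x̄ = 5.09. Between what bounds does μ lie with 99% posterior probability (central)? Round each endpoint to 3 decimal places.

Posterior precision = 1/1.1² + 21/4.4² = 0.8264 + 1.0847 = 1.9112, so posterior SD = 0.7234.
Posterior mean = (-1.9/1.1² + 21·5.09/4.4²) / 1.9112 = 2.0673.
Interval: 2.0673 ± 2.576 × 0.7234 → [0.204, 3.931].

[0.204, 3.931]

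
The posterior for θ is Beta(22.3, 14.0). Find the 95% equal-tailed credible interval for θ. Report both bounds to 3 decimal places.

[0.453, 0.764]

Posterior: Beta(22.3, 14.0).
Equal-tailed 95% interval: the 0.025 and 0.975 quantiles of Beta(22.3, 14.0).
Posterior mean ≈ 0.614, SD ≈ 0.080; a Normal approximation gives roughly [0.458, 0.771].
Exact: F⁻¹(0.025) = 0.453; F⁻¹(0.975) = 0.764.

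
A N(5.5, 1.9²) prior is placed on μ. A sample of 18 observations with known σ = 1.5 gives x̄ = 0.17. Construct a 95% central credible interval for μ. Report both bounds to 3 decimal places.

[-0.333, 1.030]

Posterior precision = 1/1.9² + 18/1.5² = 0.2770 + 8.0000 = 8.2770, so posterior SD = 0.3476.
Posterior mean = (5.5/1.9² + 18·0.17/1.5²) / 8.2770 = 0.3484.
Interval: 0.3484 ± 1.960 × 0.3476 → [-0.333, 1.030].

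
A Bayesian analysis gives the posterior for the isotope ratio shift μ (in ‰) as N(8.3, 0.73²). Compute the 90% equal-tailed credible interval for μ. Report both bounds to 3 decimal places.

[7.099, 9.501]

The posterior is symmetric, so the 90% equal-tailed interval is μ = 8.3 ± z·0.73 with z = 1.645.
Half-width: 1.645 × 0.73 = 1.201.
8.3 − 1.201 = 7.099; 8.3 + 1.201 = 9.501.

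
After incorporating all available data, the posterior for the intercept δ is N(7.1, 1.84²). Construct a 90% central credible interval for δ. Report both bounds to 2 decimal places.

[4.07, 10.13]

The posterior is symmetric, so the 90% equal-tailed interval is δ = 7.1 ± z·1.84 with z = 1.645.
Half-width: 1.645 × 1.84 = 3.03.
7.1 − 3.03 = 4.07; 7.1 + 3.03 = 10.13.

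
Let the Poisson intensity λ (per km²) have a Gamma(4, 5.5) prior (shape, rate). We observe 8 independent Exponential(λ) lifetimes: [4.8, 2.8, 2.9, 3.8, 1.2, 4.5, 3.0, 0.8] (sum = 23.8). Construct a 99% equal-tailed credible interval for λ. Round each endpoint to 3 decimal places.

Posterior: Gamma(4+8, 5.5+23.8) = Gamma(12, 29.3) (shape, rate).
Equal-tailed 99% interval: Gamma(12, 29.3) quantiles at 0.005 and 0.995.
Posterior mean ≈ 0.410, SD ≈ 0.118; a Normal approximation gives roughly [0.105, 0.714].
Exact: lower = 0.169; upper = 0.777.

[0.169, 0.777]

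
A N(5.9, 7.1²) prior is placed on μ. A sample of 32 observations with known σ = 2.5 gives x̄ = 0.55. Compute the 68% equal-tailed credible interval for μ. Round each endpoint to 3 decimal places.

Posterior precision = 1/7.1² + 32/2.5² = 0.0198 + 5.1200 = 5.1398, so posterior SD = 0.4411.
Posterior mean = (5.9/7.1² + 32·0.55/2.5²) / 5.1398 = 0.5706.
Interval: 0.5706 ± 0.994 × 0.4411 → [0.132, 1.009].

[0.132, 1.009]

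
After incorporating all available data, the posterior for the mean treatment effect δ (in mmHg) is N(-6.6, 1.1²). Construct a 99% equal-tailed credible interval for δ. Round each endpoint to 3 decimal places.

[-9.433, -3.767]

The posterior is symmetric, so the 99% equal-tailed interval is δ = -6.6 ± z·1.1 with z = 2.576.
Half-width: 2.576 × 1.1 = 2.833.
-6.6 − 2.833 = -9.433; -6.6 + 2.833 = -3.767.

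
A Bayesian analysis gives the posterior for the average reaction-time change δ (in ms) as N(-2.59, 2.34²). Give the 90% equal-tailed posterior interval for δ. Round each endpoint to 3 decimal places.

The posterior is symmetric, so the 90% equal-tailed interval is δ = -2.59 ± z·2.34 with z = 1.645.
Half-width: 1.645 × 2.34 = 3.849.
-2.59 − 3.849 = -6.439; -2.59 + 3.849 = 1.259.

[-6.439, 1.259]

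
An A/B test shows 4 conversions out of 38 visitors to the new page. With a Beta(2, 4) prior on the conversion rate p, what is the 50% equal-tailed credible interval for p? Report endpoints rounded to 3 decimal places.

Posterior: Beta(2+4, 4+34) = Beta(6, 38).
Equal-tailed 50% interval: the 0.25 and 0.75 quantiles of Beta(6, 38).
Posterior mean ≈ 0.136, SD ≈ 0.051; a Normal approximation gives roughly [0.102, 0.171].
Exact: F⁻¹(0.25) = 0.099; F⁻¹(0.75) = 0.168.

[0.099, 0.168]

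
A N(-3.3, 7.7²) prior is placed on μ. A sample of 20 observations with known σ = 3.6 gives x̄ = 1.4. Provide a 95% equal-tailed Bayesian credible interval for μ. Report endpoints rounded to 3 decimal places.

[-0.220, 2.918]

Posterior precision = 1/7.7² + 20/3.6² = 0.0169 + 1.5432 = 1.5601, so posterior SD = 0.8006.
Posterior mean = (-3.3/7.7² + 20·1.4/3.6²) / 1.5601 = 1.3492.
Interval: 1.3492 ± 1.960 × 0.8006 → [-0.220, 2.918].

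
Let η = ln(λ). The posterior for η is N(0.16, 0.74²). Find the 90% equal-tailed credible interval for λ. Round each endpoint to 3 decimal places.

On the log scale the 90% interval is 0.16 ± 1.645 × 0.74 = [-1.0572, 1.3772].
Exponentiate: [e^-1.0572, e^1.3772] = [0.347, 3.964].

[0.347, 3.964]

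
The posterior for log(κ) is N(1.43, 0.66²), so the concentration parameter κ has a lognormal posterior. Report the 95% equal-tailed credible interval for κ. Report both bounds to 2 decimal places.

On the log scale the 95% interval is 1.43 ± 1.960 × 0.66 = [0.1364, 2.7236].
Exponentiate: [e^0.1364, e^2.7236] = [1.15, 15.23].

[1.15, 15.23]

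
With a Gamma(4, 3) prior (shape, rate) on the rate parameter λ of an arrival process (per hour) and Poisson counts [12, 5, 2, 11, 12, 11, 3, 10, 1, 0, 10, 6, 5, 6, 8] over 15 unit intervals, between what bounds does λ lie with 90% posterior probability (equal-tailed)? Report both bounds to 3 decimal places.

[4.981, 6.860]

Posterior: Gamma(4+102, 3+15) = Gamma(106, 18) (shape, rate).
Equal-tailed 90% interval: Gamma(106, 18) quantiles at 0.05 and 0.95.
Posterior mean ≈ 5.889, SD ≈ 0.572; a Normal approximation gives roughly [4.948, 6.830].
Exact: lower = 4.981; upper = 6.860.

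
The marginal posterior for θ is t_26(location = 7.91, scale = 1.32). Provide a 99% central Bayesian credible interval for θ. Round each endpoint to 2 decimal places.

The t_26 distribution is symmetric; the 99% interval is 7.91 ± t·1.32 with t_{0.995,26} = 2.779.
Half-width: 2.779 × 1.32 = 3.67.
7.91 − 3.67 = 4.24; 7.91 + 3.67 = 11.58.

[4.24, 11.58]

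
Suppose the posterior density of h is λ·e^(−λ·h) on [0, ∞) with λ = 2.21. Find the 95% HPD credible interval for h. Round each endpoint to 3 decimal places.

The exponential density is strictly decreasing on [0, ∞), so the HPD interval is anchored at 0: [0, q] with P(h ≤ q) = 0.95.
q = −ln(1 − 0.95) / 2.21 = 2.9957 / 2.21 = 1.356.

[0.000, 1.356]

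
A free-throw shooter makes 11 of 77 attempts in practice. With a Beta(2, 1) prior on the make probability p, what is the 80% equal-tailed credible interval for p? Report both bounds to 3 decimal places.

Posterior: Beta(2+11, 1+66) = Beta(13, 67).
Equal-tailed 80% interval: the 0.1 and 0.9 quantiles of Beta(13, 67).
Posterior mean ≈ 0.163, SD ≈ 0.041; a Normal approximation gives roughly [0.110, 0.215].
Exact: F⁻¹(0.1) = 0.112; F⁻¹(0.9) = 0.217.

[0.112, 0.217]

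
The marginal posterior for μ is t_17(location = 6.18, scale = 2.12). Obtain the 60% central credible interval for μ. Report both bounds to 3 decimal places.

[4.350, 8.010]

The t_17 distribution is symmetric; the 60% interval is 6.18 ± t·2.12 with t_{0.8,17} = 0.863.
Half-width: 0.863 × 2.12 = 1.830.
6.18 − 1.830 = 4.350; 6.18 + 1.830 = 8.010.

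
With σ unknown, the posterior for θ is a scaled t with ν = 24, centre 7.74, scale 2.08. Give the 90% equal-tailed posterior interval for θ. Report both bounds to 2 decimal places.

[4.18, 11.30]

The t_24 distribution is symmetric; the 90% interval is 7.74 ± t·2.08 with t_{0.95,24} = 1.711.
Half-width: 1.711 × 2.08 = 3.56.
7.74 − 3.56 = 4.18; 7.74 + 3.56 = 11.30.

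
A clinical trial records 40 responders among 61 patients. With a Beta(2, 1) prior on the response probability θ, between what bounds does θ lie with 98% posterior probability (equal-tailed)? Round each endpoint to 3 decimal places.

Posterior: Beta(2+40, 1+21) = Beta(42, 22).
Equal-tailed 98% interval: the 0.01 and 0.99 quantiles of Beta(42, 22).
Posterior mean ≈ 0.656, SD ≈ 0.059; a Normal approximation gives roughly [0.519, 0.793].
Exact: F⁻¹(0.01) = 0.513; F⁻¹(0.99) = 0.785.

[0.513, 0.785]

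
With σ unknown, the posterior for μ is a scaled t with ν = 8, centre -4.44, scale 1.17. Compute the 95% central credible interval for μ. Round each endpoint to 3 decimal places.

[-7.138, -1.742]

The t_8 distribution is symmetric; the 95% interval is -4.44 ± t·1.17 with t_{0.975,8} = 2.306.
Half-width: 2.306 × 1.17 = 2.698.
-4.44 − 2.698 = -7.138; -4.44 + 2.698 = -1.742.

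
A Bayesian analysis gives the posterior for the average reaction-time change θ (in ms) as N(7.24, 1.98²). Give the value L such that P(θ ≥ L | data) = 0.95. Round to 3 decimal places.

Need L with P(θ ≥ L) = 0.95: L = 7.24 − z_{0.05}·1.98.
z = 1.645; L = 7.24 − 1.645 × 1.98 = 3.983.

3.983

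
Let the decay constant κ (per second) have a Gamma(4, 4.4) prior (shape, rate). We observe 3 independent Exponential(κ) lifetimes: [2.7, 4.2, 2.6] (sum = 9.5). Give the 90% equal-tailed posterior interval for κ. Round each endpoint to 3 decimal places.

Posterior: Gamma(4+3, 4.4+9.5) = Gamma(7, 13.9) (shape, rate).
Equal-tailed 90% interval: Gamma(7, 13.9) quantiles at 0.05 and 0.95.
Posterior mean ≈ 0.504, SD ≈ 0.190; a Normal approximation gives roughly [0.191, 0.817].
Exact: lower = 0.236; upper = 0.852.

[0.236, 0.852]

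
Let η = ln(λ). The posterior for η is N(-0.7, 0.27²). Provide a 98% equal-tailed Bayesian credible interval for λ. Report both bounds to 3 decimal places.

On the log scale the 98% interval is -0.7 ± 2.326 × 0.27 = [-1.3281, -0.0719].
Exponentiate: [e^-1.3281, e^-0.0719] = [0.265, 0.931].

[0.265, 0.931]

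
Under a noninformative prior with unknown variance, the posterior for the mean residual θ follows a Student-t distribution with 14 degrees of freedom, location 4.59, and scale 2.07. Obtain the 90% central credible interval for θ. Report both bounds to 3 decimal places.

[0.944, 8.236]

The t_14 distribution is symmetric; the 90% interval is 4.59 ± t·2.07 with t_{0.95,14} = 1.761.
Half-width: 1.761 × 2.07 = 3.646.
4.59 − 3.646 = 0.944; 4.59 + 3.646 = 8.236.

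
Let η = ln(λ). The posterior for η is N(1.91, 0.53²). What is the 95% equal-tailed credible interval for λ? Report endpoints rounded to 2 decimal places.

On the log scale the 95% interval is 1.91 ± 1.960 × 0.53 = [0.8712, 2.9488].
Exponentiate: [e^0.8712, e^2.9488] = [2.39, 19.08].

[2.39, 19.08]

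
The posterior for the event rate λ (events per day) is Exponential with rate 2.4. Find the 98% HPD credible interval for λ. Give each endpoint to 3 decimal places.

The exponential density is strictly decreasing on [0, ∞), so the HPD interval is anchored at 0: [0, q] with P(λ ≤ q) = 0.98.
q = −ln(1 − 0.98) / 2.4 = 3.9120 / 2.4 = 1.630.

[0.000, 1.630]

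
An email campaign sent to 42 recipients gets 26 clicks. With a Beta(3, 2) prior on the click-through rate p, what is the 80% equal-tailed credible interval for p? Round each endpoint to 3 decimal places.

[0.525, 0.706]

Posterior: Beta(3+26, 2+16) = Beta(29, 18).
Equal-tailed 80% interval: the 0.1 and 0.9 quantiles of Beta(29, 18).
Posterior mean ≈ 0.617, SD ≈ 0.070; a Normal approximation gives roughly [0.527, 0.707].
Exact: F⁻¹(0.1) = 0.525; F⁻¹(0.9) = 0.706.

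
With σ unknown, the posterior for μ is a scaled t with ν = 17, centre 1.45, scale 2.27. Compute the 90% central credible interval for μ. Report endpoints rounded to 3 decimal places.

[-2.499, 5.399]

The t_17 distribution is symmetric; the 90% interval is 1.45 ± t·2.27 with t_{0.95,17} = 1.740.
Half-width: 1.740 × 2.27 = 3.949.
1.45 − 3.949 = -2.499; 1.45 + 3.949 = 5.399.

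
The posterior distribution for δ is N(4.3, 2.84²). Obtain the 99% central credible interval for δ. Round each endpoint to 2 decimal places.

[-3.02, 11.62]

The posterior is symmetric, so the 99% equal-tailed interval is δ = 4.3 ± z·2.84 with z = 2.576.
Half-width: 2.576 × 2.84 = 7.32.
4.3 − 7.32 = -3.02; 4.3 + 7.32 = 11.62.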